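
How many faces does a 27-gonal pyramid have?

A pyramid on an n-gon base has one n-gon and n triangles: V = 27 + 1 = 28, E = 2·27 = 54, F = 27 + 1 = 28.

28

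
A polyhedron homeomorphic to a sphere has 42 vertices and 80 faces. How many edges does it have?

Here V − E + F = 2.
E = V + F − (2) = 42 + 80 − (2) = 120.

120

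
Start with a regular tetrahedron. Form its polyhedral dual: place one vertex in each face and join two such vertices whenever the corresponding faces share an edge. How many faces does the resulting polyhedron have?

The base solid has V = 4, E = 6, F = 4.
The dual swaps V and F and preserves E: V′ = F = 4, E′ = E = 6, F′ = V = 4.

4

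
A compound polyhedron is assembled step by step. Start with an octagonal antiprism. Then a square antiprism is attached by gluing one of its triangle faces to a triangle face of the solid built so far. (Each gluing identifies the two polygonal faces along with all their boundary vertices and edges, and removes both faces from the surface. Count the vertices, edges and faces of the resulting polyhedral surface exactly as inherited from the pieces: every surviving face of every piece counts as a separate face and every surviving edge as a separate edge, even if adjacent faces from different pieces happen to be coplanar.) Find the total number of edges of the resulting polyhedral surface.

45

An octagonal antiprism: V=16, E=32, F=18.
Attach a square antiprism (V=8, E=16, F=10) along a 3-gon: merge 3 vertices and 3 edges, delete both glued faces → V=21, E=45, F=26.
Check: V − E + F = 21 − 45 + 26 = 2.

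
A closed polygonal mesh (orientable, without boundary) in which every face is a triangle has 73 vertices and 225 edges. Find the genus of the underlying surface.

Every face is a triangle and each edge borders two faces, so 3F = 2·225, giving F = 150.
χ = V − E + F = 73 − 225 + 150 = -2.
For a closed orientable surface χ = 2 − 2g, so g = (2 − (-2))/2 = 2.

2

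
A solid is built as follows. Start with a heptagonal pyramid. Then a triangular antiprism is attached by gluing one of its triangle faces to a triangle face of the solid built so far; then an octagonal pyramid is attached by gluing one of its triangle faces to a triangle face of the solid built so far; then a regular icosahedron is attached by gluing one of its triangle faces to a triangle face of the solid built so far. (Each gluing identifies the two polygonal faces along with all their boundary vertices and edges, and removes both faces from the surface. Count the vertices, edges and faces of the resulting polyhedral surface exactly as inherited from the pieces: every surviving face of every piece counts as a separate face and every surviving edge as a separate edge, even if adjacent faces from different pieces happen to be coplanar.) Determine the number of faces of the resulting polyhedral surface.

A heptagonal pyramid: V=8, E=14, F=8.
Attach a triangular antiprism (V=6, E=12, F=8) along a 3-gon: merge 3 vertices and 3 edges, delete both glued faces → V=11, E=23, F=14.
Attach an octagonal pyramid (V=9, E=16, F=9) along a 3-gon: merge 3 vertices and 3 edges, delete both glued faces → V=17, E=36, F=21.
Attach a regular icosahedron (V=12, E=30, F=20) along a 3-gon: merge 3 vertices and 3 edges, delete both glued faces → V=26, E=63, F=39.
Check: V − E + F = 26 − 63 + 39 = 2.

39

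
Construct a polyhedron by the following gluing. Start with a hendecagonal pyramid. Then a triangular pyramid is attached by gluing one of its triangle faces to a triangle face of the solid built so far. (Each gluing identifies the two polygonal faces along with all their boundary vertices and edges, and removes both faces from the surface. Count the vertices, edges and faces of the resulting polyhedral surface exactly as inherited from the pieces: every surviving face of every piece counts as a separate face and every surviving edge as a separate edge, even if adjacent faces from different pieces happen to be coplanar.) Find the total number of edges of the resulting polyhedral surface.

A hendecagonal pyramid: V=12, E=22, F=12.
Attach a triangular pyramid (V=4, E=6, F=4) along a 3-gon: merge 3 vertices and 3 edges, delete both glued faces → V=13, E=25, F=14.
Check: V − E + F = 13 − 25 + 14 = 2.

25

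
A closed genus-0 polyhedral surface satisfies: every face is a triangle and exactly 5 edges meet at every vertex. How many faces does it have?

20

Each face has 3 edges and each edge borders two faces, so 2E = 3F.
Each vertex has degree 5, so 5V = 2E and hence V = 3F/5.
Euler: V − E + F = 2 ⇒ (3F/5) − (3F/2) + F = 2.
Multiply by 10: (6 − 15 + 10)F = 20, i.e. 1F = 20.
So F = 20, E = 3·20/2 = 30, V = 3·20/5 = 12.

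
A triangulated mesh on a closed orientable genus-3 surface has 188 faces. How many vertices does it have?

90

χ = 2 − 2·3 = -4, and every face is a triangle so 3F = 2E.
E = 3·188/2 = 282. Then V = -4 + E − F = -4 + 282 − 188 = 90.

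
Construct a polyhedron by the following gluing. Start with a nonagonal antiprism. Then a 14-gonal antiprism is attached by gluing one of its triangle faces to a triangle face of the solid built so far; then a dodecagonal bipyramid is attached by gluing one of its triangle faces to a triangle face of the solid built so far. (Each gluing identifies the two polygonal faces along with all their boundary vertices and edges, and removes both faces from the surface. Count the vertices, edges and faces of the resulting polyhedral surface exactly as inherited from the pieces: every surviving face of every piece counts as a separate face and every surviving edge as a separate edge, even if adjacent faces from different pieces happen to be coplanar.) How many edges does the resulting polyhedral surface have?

A nonagonal antiprism: V=18, E=36, F=20.
Attach a 14-gonal antiprism (V=28, E=56, F=30) along a 3-gon: merge 3 vertices and 3 edges, delete both glued faces → V=43, E=89, F=48.
Attach a dodecagonal bipyramid (V=14, E=36, F=24) along a 3-gon: merge 3 vertices and 3 edges, delete both glued faces → V=54, E=122, F=70.
Check: V − E + F = 54 − 122 + 70 = 2.

122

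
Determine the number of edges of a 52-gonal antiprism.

An antiprism on an n-gon has two n-gon caps and 2n triangles: V = 2·52 = 104, E = 4·52 = 208, F = 2·52 + 2 = 106.

208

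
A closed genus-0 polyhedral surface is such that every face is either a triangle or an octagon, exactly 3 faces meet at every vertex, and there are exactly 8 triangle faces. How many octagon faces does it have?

6

Let x be the number of octagons; then F = 8 + x.
Edge–face incidences: 2E = 3·8 + 8·x = 24 + 8x.
Every vertex has degree 3, so 3V = 2E.
Euler: V − E + F = 2 ⇒ (2E)/3 − E + (8 + x) = 2.
Multiply by 6: 2·(2E) − 3·(2E) + 6·(8 + x) = 12, i.e. 48 + 6x − (24 + 8x) = 12.
Collecting terms: −2x + 24 = 12, so −2x = −12, so x = 6.
Then 2E = 24 + 8·6 = 72, so E = 36, V = 2E/3 = 24, F = 8 + 6 = 14.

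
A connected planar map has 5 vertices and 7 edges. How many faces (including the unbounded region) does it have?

4

Euler's formula for a connected plane graph: V − E + F = 2, so F = 2 − 5 + 7 = 4.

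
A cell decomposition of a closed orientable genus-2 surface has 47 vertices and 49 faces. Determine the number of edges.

98

For a closed orientable surface of genus 2, χ = 2 − 2·2 = -2.
E = V + F − (-2) = 47 + 49 − (-2) = 98.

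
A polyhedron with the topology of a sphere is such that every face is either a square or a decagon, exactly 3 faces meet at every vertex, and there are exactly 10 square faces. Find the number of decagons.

Let x be the number of decagons; then F = 10 + x.
Edge–face incidences: 2E = 4·10 + 10·x = 40 + 10x.
Every vertex has degree 3, so 3V = 2E.
Euler: V − E + F = 2 ⇒ (2E)/3 − E + (10 + x) = 2.
Multiply by 6: 2·(2E) − 3·(2E) + 6·(10 + x) = 12, i.e. 60 + 6x − (40 + 10x) = 12.
Collecting terms: −4x + 20 = 12, so −4x = −8, so x = 2.
Then 2E = 40 + 10·2 = 60, so E = 30, V = 2E/3 = 20, F = 10 + 2 = 12.

2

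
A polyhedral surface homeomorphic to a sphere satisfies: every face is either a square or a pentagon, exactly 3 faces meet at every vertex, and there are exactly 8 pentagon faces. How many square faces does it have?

Let x be the number of squares; then F = 8 + x.
Edge–face incidences: 2E = 5·8 + 4·x = 40 + 4x.
Every vertex has degree 3, so 3V = 2E.
Euler: V − E + F = 2 ⇒ (2E)/3 − E + (8 + x) = 2.
Multiply by 6: 2·(2E) − 3·(2E) + 6·(8 + x) = 12, i.e. 48 + 6x − (40 + 4x) = 12.
Collecting terms: 2x + 8 = 12, so 2x = 4, so x = 2.
Then 2E = 40 + 4·2 = 48, so E = 24, V = 2E/3 = 16, F = 8 + 2 = 10.

2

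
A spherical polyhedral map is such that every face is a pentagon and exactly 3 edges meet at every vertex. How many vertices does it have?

Each face has 5 edges and each edge borders two faces, so 2E = 5F.
Each vertex has degree 3, so 3V = 2E and hence V = 5F/3.
Euler: V − E + F = 2 ⇒ (5F/3) − (5F/2) + F = 2.
Multiply by 6: (10 − 15 + 6)F = 12, i.e. 1F = 12.
So F = 12, E = 5·12/2 = 30, V = 5·12/3 = 20.

20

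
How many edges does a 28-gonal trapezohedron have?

The n-trapezohedron (dual of the n-antiprism) has V = 2·28 + 2 = 58, E = 4·28 = 112, F = 2·28 = 56.
Check: V − E + F = 58 − 112 + 56 = 2.

112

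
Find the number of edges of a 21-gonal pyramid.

42

A pyramid on an n-gon base has one n-gon and n triangles: V = 21 + 1 = 22, E = 2·21 = 42, F = 21 + 1 = 22.
Check: V − E + F = 22 − 42 + 22 = 2.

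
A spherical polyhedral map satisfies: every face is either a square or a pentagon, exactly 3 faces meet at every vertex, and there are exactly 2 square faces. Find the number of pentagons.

Let x be the number of pentagons; then F = 2 + x.
Edge–face incidences: 2E = 4·2 + 5·x = 8 + 5x.
Every vertex has degree 3, so 3V = 2E.
Euler: V − E + F = 2 ⇒ (2E)/3 − E + (2 + x) = 2.
Multiply by 6: 2·(2E) − 3·(2E) + 6·(2 + x) = 12, i.e. 12 + 6x − (8 + 5x) = 12.
Collecting terms: x + 4 = 12, so x = 8.
Then 2E = 8 + 5·8 = 48, so E = 24, V = 2E/3 = 16, F = 2 + 8 = 10.

8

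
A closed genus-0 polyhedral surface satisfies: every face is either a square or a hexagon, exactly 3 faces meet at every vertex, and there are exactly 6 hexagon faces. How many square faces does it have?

6

Let x be the number of squares; then F = 6 + x.
Edge–face incidences: 2E = 6·6 + 4·x = 36 + 4x.
Every vertex has degree 3, so 3V = 2E.
Euler: V − E + F = 2 ⇒ (2E)/3 − E + (6 + x) = 2.
Multiply by 6: 2·(2E) − 3·(2E) + 6·(6 + x) = 12, i.e. 36 + 6x − (36 + 4x) = 12.
Collecting terms: 2x = 12, so x = 6.
Then 2E = 36 + 4·6 = 60, so E = 30, V = 2E/3 = 20, F = 6 + 6 = 12.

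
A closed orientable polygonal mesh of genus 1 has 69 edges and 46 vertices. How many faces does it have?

For a closed orientable surface of genus 1, χ = 2 − 2·1 = 0.
F = 0 − V + E = 0 − 46 + 69 = 23.

23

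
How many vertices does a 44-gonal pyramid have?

A pyramid on an n-gon base has one n-gon and n triangles: V = 44 + 1 = 45, E = 2·44 = 88, F = 44 + 1 = 45.

45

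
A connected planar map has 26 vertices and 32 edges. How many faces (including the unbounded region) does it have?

Euler's formula for a connected plane graph: V − E + F = 2, so F = 2 − 26 + 32 = 8.

8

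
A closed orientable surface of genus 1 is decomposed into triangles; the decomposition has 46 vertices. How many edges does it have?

χ = 2 − 2·1 = 0, and every face is a triangle so 3F = 2E.
V − E + F = 0 with E = 3F/2 gives 46 − (3/2 − 1)·F = 0, so F = 92 and E = 138.

138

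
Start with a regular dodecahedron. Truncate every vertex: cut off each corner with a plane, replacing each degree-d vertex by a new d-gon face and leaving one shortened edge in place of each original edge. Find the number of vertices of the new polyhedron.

60

The base solid has V = 20, E = 30, F = 12.
Truncation replaces each original edge-end by a new vertex, so V′ = 2E = 60.
Each original edge survives, and each old vertex of degree d contributes d new edges; summing degrees gives Σd = 2E, so E′ = E + 2E = 3E = 90.
Each original face survives and each original vertex becomes one new face: F′ = F + V = 32.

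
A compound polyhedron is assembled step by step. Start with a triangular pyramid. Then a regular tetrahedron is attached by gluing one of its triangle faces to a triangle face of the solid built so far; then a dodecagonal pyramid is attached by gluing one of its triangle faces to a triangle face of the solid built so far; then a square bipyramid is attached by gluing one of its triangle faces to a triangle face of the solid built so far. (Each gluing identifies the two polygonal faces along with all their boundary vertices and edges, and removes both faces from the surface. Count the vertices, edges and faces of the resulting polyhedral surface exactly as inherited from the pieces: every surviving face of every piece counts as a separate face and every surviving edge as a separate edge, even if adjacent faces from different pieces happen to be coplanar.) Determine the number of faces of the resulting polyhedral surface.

23

A triangular pyramid: V=4, E=6, F=4.
Attach a regular tetrahedron (V=4, E=6, F=4) along a 3-gon: merge 3 vertices and 3 edges, delete both glued faces → V=5, E=9, F=6.
Attach a dodecagonal pyramid (V=13, E=24, F=13) along a 3-gon: merge 3 vertices and 3 edges, delete both glued faces → V=15, E=30, F=17.
Attach a square bipyramid (V=6, E=12, F=8) along a 3-gon: merge 3 vertices and 3 edges, delete both glued faces → V=18, E=39, F=23.
Check: V − E + F = 18 − 39 + 23 = 2.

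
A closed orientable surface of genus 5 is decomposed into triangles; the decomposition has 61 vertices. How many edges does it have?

χ = 2 − 2·5 = -8, and every face is a triangle so 3F = 2E.
V − E + F = -8 with E = 3F/2 gives 61 − (3/2 − 1)·F = -8, so F = 138 and E = 207.

207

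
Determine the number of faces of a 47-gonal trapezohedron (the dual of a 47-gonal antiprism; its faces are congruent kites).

The n-trapezohedron (dual of the n-antiprism) has V = 2·47 + 2 = 96, E = 4·47 = 188, F = 2·47 = 94.

94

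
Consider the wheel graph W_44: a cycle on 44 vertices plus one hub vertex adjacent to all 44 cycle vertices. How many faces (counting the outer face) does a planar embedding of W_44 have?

W_44 has V = 44 + 1 = 45 vertices and E = 2·44 = 88 edges.
By Euler's formula F = 2 − V + E = 2 − 45 + 88 = 45.

45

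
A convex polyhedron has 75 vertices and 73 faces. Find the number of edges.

Here V − E + F = 2.
E = V + F − (2) = 75 + 73 − (2) = 146.

146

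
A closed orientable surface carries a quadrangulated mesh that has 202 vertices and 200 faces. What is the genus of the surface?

Every face is a square, so 2E = 4·200 = 800, giving E = 400.
χ = V − E + F = 202 − 400 + 200 = 2.
For a closed orientable surface χ = 2 − 2g, so g = (2 − (2))/2 = 0.

0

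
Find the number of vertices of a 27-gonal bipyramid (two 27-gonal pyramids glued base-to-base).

A bipyramid over an n-gon has 2n triangular faces and n + 2 vertices: V = 27 + 2 = 29, E = 3·27 = 81, F = 2·27 = 54.

29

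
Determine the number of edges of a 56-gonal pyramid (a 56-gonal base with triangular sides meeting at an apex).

A pyramid on an n-gon base has one n-gon and n triangles: V = 56 + 1 = 57, E = 2·56 = 112, F = 56 + 1 = 57.

112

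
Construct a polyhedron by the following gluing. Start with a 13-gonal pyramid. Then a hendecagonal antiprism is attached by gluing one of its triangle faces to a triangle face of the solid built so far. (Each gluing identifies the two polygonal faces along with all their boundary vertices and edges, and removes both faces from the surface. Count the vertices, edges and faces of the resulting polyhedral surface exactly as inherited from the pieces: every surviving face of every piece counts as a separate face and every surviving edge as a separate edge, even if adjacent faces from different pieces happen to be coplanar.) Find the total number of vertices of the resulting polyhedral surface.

33

A 13-gonal pyramid: V=14, E=26, F=14.
Attach a hendecagonal antiprism (V=22, E=44, F=24) along a 3-gon: merge 3 vertices and 3 edges, delete both glued faces → V=33, E=67, F=36.
Check: V − E + F = 33 − 67 + 36 = 2.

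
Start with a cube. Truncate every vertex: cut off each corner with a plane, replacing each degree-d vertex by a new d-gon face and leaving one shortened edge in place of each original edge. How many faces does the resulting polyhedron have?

The base solid has V = 8, E = 12, F = 6.
Truncation replaces each original edge-end by a new vertex, so V′ = 2E = 24.
Each original edge survives, and each old vertex of degree d contributes d new edges; summing degrees gives Σd = 2E, so E′ = E + 2E = 3E = 36.
Each original face survives and each original vertex becomes one new face: F′ = F + V = 14.

14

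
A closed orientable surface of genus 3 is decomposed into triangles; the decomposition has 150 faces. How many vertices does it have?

χ = 2 − 2·3 = -4, and every face is a triangle so 3F = 2E.
E = 3·150/2 = 225. Then V = -4 + E − F = -4 + 225 − 150 = 71.

71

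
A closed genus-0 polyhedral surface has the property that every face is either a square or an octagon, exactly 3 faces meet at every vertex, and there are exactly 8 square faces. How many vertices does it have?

Let x be the number of octagons; then F = 8 + x.
Edge–face incidences: 2E = 4·8 + 8·x = 32 + 8x.
Every vertex has degree 3, so 3V = 2E.
Euler: V − E + F = 2 ⇒ (2E)/3 − E + (8 + x) = 2.
Multiply by 6: 2·(2E) − 3·(2E) + 6·(8 + x) = 12, i.e. 48 + 6x − (32 + 8x) = 12.
Collecting terms: −2x + 16 = 12, so −2x = −4, so x = 2.
Then 2E = 32 + 8·2 = 48, so E = 24, V = 2E/3 = 16, F = 8 + 2 = 10.

16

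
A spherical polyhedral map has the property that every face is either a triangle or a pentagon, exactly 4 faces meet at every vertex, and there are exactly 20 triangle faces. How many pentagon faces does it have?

Let x be the number of pentagons; then F = 20 + x.
Edge–face incidences: 2E = 3·20 + 5·x = 60 + 5x.
Every vertex has degree 4, so 4V = 2E.
Euler: V − E + F = 2 ⇒ (2E)/4 − E + (20 + x) = 2.
Multiply by 8: 2·(2E) − 4·(2E) + 8·(20 + x) = 16, i.e. 160 + 8x − 2·(60 + 5x) = 16.
Collecting terms: −2x + 40 = 16, so −2x = −24, so x = 12.
Then 2E = 60 + 5·12 = 120, so E = 60, V = 2E/4 = 30, F = 20 + 12 = 32.

12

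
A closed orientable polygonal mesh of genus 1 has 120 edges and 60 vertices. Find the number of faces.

For a closed orientable surface of genus 1, χ = 2 − 2·1 = 0.
F = 0 − V + E = 0 − 60 + 120 = 60.

60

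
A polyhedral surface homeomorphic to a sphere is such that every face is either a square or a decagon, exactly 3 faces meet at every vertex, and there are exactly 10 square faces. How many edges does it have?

30

Let x be the number of decagons; then F = 10 + x.
Edge–face incidences: 2E = 4·10 + 10·x = 40 + 10x.
Every vertex has degree 3, so 3V = 2E.
Euler: V − E + F = 2 ⇒ (2E)/3 − E + (10 + x) = 2.
Multiply by 6: 2·(2E) − 3·(2E) + 6·(10 + x) = 12, i.e. 60 + 6x − (40 + 10x) = 12.
Collecting terms: −4x + 20 = 12, so −4x = −8, so x = 2.
Then 2E = 40 + 10·2 = 60, so E = 30, V = 2E/3 = 20, F = 10 + 2 = 12.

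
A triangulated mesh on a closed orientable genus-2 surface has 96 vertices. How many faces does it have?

196

χ = 2 − 2·2 = -2, and every face is a triangle so 3F = 2E.
V − E + F = -2 with E = 3F/2 gives 96 − (3/2 − 1)·F = -2, so F = 196 and E = 294.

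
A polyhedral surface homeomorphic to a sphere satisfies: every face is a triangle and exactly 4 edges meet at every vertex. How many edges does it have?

12

Each face has 3 edges and each edge borders two faces, so 2E = 3F.
Each vertex has degree 4, so 4V = 2E and hence V = 3F/4.
Euler: V − E + F = 2 ⇒ (3F/4) − (3F/2) + F = 2.
Multiply by 8: (6 − 12 + 8)F = 16, i.e. 2F = 16.
So F = 8, E = 3·8/2 = 12, V = 3·8/4 = 6.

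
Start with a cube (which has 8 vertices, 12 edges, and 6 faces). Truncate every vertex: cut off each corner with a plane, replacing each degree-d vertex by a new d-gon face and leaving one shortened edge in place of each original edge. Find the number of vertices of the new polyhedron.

Truncation replaces each original edge-end by a new vertex, so V′ = 2E = 24.
Each original edge survives, and each old vertex of degree d contributes d new edges; summing degrees gives Σd = 2E, so E′ = E + 2E = 3E = 36.
Each original face survives and each original vertex becomes one new face: F′ = F + V = 14.

24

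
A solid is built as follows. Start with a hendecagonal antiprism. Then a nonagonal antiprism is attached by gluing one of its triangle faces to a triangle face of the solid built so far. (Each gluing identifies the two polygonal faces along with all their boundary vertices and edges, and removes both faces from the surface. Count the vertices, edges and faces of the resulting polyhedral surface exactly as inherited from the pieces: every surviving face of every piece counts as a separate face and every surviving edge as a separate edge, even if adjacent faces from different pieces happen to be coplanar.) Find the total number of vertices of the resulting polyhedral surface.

A hendecagonal antiprism: V=22, E=44, F=24.
Attach a nonagonal antiprism (V=18, E=36, F=20) along a 3-gon: merge 3 vertices and 3 edges, delete both glued faces → V=37, E=77, F=42.
Check: V − E + F = 37 − 77 + 42 = 2.

37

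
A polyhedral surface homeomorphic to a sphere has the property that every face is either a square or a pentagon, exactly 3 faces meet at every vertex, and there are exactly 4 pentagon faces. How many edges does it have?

Let x be the number of squares; then F = 4 + x.
Edge–face incidences: 2E = 5·4 + 4·x = 20 + 4x.
Every vertex has degree 3, so 3V = 2E.
Euler: V − E + F = 2 ⇒ (2E)/3 − E + (4 + x) = 2.
Multiply by 6: 2·(2E) − 3·(2E) + 6·(4 + x) = 12, i.e. 24 + 6x − (20 + 4x) = 12.
Collecting terms: 2x + 4 = 12, so 2x = 8, so x = 4.
Then 2E = 20 + 4·4 = 36, so E = 18, V = 2E/3 = 12, F = 4 + 4 = 8.

18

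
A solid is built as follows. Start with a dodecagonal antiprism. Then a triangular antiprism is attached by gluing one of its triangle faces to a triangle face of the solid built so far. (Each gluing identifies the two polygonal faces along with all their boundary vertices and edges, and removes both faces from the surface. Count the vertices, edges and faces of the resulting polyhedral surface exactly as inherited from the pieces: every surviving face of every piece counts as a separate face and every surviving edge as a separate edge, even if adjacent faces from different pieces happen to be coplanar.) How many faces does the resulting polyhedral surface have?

32

A dodecagonal antiprism: V=24, E=48, F=26.
Attach a triangular antiprism (V=6, E=12, F=8) along a 3-gon: merge 3 vertices and 3 edges, delete both glued faces → V=27, E=57, F=32.
Check: V − E + F = 27 − 57 + 32 = 2.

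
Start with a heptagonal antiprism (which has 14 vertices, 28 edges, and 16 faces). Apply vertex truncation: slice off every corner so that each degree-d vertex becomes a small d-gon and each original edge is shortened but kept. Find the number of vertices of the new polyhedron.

56

Truncation replaces each original edge-end by a new vertex, so V′ = 2E = 56.
Each original edge survives, and each old vertex of degree d contributes d new edges; summing degrees gives Σd = 2E, so E′ = E + 2E = 3E = 84.
Each original face survives and each original vertex becomes one new face: F′ = F + V = 30.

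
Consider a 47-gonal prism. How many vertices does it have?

94

A prism on an n-gon has two n-gon bases and n rectangular sides: V = 2·47 = 94, E = 3·47 = 141, F = 47 + 2 = 49.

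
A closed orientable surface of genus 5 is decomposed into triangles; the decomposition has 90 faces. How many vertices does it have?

χ = 2 − 2·5 = -8, and every face is a triangle so 3F = 2E.
E = 3·90/2 = 135. Then V = -8 + E − F = -8 + 135 − 90 = 37.

37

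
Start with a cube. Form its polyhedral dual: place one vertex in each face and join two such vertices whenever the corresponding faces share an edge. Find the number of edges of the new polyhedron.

12

The base solid has V = 8, E = 12, F = 6.
The dual swaps V and F and preserves E: V′ = F = 6, E′ = E = 12, F′ = V = 8.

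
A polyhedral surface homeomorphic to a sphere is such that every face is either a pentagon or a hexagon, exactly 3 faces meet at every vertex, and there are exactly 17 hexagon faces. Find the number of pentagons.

Let x be the number of pentagons; then F = 17 + x.
Edge–face incidences: 2E = 6·17 + 5·x = 102 + 5x.
Every vertex has degree 3, so 3V = 2E.
Euler: V − E + F = 2 ⇒ (2E)/3 − E + (17 + x) = 2.
Multiply by 6: 2·(2E) − 3·(2E) + 6·(17 + x) = 12, i.e. 102 + 6x − (102 + 5x) = 12.
Collecting terms: x = 12.
Then 2E = 102 + 5·12 = 162, so E = 81, V = 2E/3 = 54, F = 17 + 12 = 29.

12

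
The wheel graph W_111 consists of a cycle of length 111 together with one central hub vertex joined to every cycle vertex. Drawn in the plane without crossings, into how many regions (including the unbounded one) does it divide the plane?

112

W_111 has V = 111 + 1 = 112 vertices and E = 2·111 = 222 edges.
By Euler's formula F = 2 − V + E = 2 − 112 + 222 = 112.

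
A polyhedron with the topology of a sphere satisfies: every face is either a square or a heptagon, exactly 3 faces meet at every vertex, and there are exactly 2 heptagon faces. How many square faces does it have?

7

Let x be the number of squares; then F = 2 + x.
Edge–face incidences: 2E = 7·2 + 4·x = 14 + 4x.
Every vertex has degree 3, so 3V = 2E.
Euler: V − E + F = 2 ⇒ (2E)/3 − E + (2 + x) = 2.
Multiply by 6: 2·(2E) − 3·(2E) + 6·(2 + x) = 12, i.e. 12 + 6x − (14 + 4x) = 12.
Collecting terms: 2x − 2 = 12, so 2x = 14, so x = 7.
Then 2E = 14 + 4·7 = 42, so E = 21, V = 2E/3 = 14, F = 2 + 7 = 9.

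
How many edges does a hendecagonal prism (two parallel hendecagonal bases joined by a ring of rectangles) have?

33

A prism on an n-gon has two n-gon bases and n rectangular sides: V = 2·11 = 22, E = 3·11 = 33, F = 11 + 2 = 13.
Check: V − E + F = 22 − 33 + 13 = 2.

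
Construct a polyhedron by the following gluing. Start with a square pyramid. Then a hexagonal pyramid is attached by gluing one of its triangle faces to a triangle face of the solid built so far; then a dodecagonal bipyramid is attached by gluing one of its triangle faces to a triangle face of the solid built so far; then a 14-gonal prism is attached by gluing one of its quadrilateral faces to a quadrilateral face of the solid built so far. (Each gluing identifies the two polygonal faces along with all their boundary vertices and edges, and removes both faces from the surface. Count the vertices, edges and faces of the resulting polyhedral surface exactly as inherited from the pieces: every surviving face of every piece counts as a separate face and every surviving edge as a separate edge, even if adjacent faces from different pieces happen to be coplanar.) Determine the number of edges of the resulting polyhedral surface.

A square pyramid: V=5, E=8, F=5.
Attach a hexagonal pyramid (V=7, E=12, F=7) along a 3-gon: merge 3 vertices and 3 edges, delete both glued faces → V=9, E=17, F=10.
Attach a dodecagonal bipyramid (V=14, E=36, F=24) along a 3-gon: merge 3 vertices and 3 edges, delete both glued faces → V=20, E=50, F=32.
Attach a 14-gonal prism (V=28, E=42, F=16) along a 4-gon: merge 4 vertices and 4 edges, delete both glued faces → V=44, E=88, F=46.
Check: V − E + F = 44 − 88 + 46 = 2.

88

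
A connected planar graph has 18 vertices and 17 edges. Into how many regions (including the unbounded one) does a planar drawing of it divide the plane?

1

Euler's formula for a connected plane graph: V − E + F = 2, so F = 2 − 18 + 17 = 1.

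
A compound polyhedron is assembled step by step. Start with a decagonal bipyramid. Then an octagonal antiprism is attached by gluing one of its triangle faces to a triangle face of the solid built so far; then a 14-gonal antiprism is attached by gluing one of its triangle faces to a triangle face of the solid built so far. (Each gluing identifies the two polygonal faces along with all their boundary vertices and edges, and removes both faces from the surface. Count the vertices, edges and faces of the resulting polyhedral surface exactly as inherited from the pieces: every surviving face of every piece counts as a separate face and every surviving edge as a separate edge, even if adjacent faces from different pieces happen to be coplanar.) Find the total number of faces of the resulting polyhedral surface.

A decagonal bipyramid: V=12, E=30, F=20.
Attach an octagonal antiprism (V=16, E=32, F=18) along a 3-gon: merge 3 vertices and 3 edges, delete both glued faces → V=25, E=59, F=36.
Attach a 14-gonal antiprism (V=28, E=56, F=30) along a 3-gon: merge 3 vertices and 3 edges, delete both glued faces → V=50, E=112, F=64.
Check: V − E + F = 50 − 112 + 64 = 2.

64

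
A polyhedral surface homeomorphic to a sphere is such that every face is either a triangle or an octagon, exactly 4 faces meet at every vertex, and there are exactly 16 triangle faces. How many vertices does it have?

Let x be the number of octagons; then F = 16 + x.
Edge–face incidences: 2E = 3·16 + 8·x = 48 + 8x.
Every vertex has degree 4, so 4V = 2E.
Euler: V − E + F = 2 ⇒ (2E)/4 − E + (16 + x) = 2.
Multiply by 8: 2·(2E) − 4·(2E) + 8·(16 + x) = 16, i.e. 128 + 8x − 2·(48 + 8x) = 16.
Collecting terms: −8x + 32 = 16, so −8x = −16, so x = 2.
Then 2E = 48 + 8·2 = 64, so E = 32, V = 2E/4 = 16, F = 16 + 2 = 18.

16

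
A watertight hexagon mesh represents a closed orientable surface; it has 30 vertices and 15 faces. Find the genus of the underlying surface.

1

Every face is a hexagon, so 2E = 6·15 = 90, giving E = 45.
χ = V − E + F = 30 − 45 + 15 = 0.
For a closed orientable surface χ = 2 − 2g, so g = (2 − (0))/2 = 1.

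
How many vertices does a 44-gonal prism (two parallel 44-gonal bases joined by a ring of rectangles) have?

88

A prism on an n-gon has two n-gon bases and n rectangular sides: V = 2·44 = 88, E = 3·44 = 132, F = 44 + 2 = 46.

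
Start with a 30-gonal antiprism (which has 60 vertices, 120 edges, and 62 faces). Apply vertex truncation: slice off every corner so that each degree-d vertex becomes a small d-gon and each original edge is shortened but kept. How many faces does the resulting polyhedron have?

Truncation replaces each original edge-end by a new vertex, so V′ = 2E = 240.
Each original edge survives, and each old vertex of degree d contributes d new edges; summing degrees gives Σd = 2E, so E′ = E + 2E = 3E = 360.
Each original face survives and each original vertex becomes one new face: F′ = F + V = 122.

122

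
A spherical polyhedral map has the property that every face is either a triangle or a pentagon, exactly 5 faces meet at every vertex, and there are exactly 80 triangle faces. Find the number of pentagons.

12

Let x be the number of pentagons; then F = 80 + x.
Edge–face incidences: 2E = 3·80 + 5·x = 240 + 5x.
Every vertex has degree 5, so 5V = 2E.
Euler: V − E + F = 2 ⇒ (2E)/5 − E + (80 + x) = 2.
Multiply by 10: 2·(2E) − 5·(2E) + 10·(80 + x) = 20, i.e. 800 + 10x − 3·(240 + 5x) = 20.
Collecting terms: −5x + 80 = 20, so −5x = −60, so x = 12.
Then 2E = 240 + 5·12 = 300, so E = 150, V = 2E/5 = 60, F = 80 + 12 = 92.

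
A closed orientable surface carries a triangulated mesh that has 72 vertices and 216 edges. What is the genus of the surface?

Every face is a triangle and each edge borders two faces, so 3F = 2·216, giving F = 144.
χ = V − E + F = 72 − 216 + 144 = 0.
For a closed orientable surface χ = 2 − 2g, so g = (2 − (0))/2 = 1.

1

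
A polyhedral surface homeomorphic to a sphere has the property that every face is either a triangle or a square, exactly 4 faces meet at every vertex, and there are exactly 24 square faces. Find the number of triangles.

Let x be the number of triangles; then F = 24 + x.
Edge–face incidences: 2E = 4·24 + 3·x = 96 + 3x.
Every vertex has degree 4, so 4V = 2E.
Euler: V − E + F = 2 ⇒ (2E)/4 − E + (24 + x) = 2.
Multiply by 8: 2·(2E) − 4·(2E) + 8·(24 + x) = 16, i.e. 192 + 8x − 2·(96 + 3x) = 16.
Collecting terms: 2x = 16, so x = 8.
Then 2E = 96 + 3·8 = 120, so E = 60, V = 2E/4 = 30, F = 24 + 8 = 32.

8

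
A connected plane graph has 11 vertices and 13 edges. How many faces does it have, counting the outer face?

4

Euler's formula for a connected plane graph: V − E + F = 2, so F = 2 − 11 + 13 = 4.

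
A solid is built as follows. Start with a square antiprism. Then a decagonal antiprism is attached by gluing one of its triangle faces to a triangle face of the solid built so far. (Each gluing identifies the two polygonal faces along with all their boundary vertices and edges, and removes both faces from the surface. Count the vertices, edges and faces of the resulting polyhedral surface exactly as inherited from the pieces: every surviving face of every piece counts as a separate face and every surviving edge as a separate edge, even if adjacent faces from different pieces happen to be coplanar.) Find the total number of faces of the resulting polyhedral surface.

30

A square antiprism: V=8, E=16, F=10.
Attach a decagonal antiprism (V=20, E=40, F=22) along a 3-gon: merge 3 vertices and 3 edges, delete both glued faces → V=25, E=53, F=30.
Check: V − E + F = 25 − 53 + 30 = 2.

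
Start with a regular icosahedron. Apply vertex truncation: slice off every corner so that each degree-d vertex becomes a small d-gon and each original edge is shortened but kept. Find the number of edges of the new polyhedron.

The base solid has V = 12, E = 30, F = 20.
Truncation replaces each original edge-end by a new vertex, so V′ = 2E = 60.
Each original edge survives, and each old vertex of degree d contributes d new edges; summing degrees gives Σd = 2E, so E′ = E + 2E = 3E = 90.
Each original face survives and each original vertex becomes one new face: F′ = F + V = 32.

90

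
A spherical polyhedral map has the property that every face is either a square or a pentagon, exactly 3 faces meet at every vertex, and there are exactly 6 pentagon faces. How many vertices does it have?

14

Let x be the number of squares; then F = 6 + x.
Edge–face incidences: 2E = 5·6 + 4·x = 30 + 4x.
Every vertex has degree 3, so 3V = 2E.
Euler: V − E + F = 2 ⇒ (2E)/3 − E + (6 + x) = 2.
Multiply by 6: 2·(2E) − 3·(2E) + 6·(6 + x) = 12, i.e. 36 + 6x − (30 + 4x) = 12.
Collecting terms: 2x + 6 = 12, so 2x = 6, so x = 3.
Then 2E = 30 + 4·3 = 42, so E = 21, V = 2E/3 = 14, F = 6 + 3 = 9.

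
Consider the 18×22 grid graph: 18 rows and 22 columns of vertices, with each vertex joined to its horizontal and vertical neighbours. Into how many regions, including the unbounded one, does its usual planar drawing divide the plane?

The grid has V = 18·22 = 396 vertices and E = 18·21 + 22·17 = 752 edges.
F = 2 − V + E = 2 − 396 + 752 = 358.

358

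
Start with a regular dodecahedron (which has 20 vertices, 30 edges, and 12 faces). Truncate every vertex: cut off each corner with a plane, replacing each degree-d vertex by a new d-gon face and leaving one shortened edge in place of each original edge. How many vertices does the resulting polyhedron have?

60

Truncation replaces each original edge-end by a new vertex, so V′ = 2E = 60.
Each original edge survives, and each old vertex of degree d contributes d new edges; summing degrees gives Σd = 2E, so E′ = E + 2E = 3E = 90.
Each original face survives and each original vertex becomes one new face: F′ = F + V = 32.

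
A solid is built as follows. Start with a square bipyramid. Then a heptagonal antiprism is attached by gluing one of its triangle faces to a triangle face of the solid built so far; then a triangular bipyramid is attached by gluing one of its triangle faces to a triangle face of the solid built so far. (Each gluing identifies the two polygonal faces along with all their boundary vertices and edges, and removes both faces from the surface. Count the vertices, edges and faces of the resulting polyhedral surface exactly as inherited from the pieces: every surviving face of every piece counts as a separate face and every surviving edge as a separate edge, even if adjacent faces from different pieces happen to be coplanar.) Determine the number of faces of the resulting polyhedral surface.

26

A square bipyramid: V=6, E=12, F=8.
Attach a heptagonal antiprism (V=14, E=28, F=16) along a 3-gon: merge 3 vertices and 3 edges, delete both glued faces → V=17, E=37, F=22.
Attach a triangular bipyramid (V=5, E=9, F=6) along a 3-gon: merge 3 vertices and 3 edges, delete both glued faces → V=19, E=43, F=26.
Check: V − E + F = 19 − 43 + 26 = 2.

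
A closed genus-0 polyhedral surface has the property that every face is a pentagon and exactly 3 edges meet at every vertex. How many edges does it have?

30

Each face has 5 edges and each edge borders two faces, so 2E = 5F.
Each vertex has degree 3, so 3V = 2E and hence V = 5F/3.
Euler: V − E + F = 2 ⇒ (5F/3) − (5F/2) + F = 2.
Multiply by 6: (10 − 15 + 6)F = 12, i.e. 1F = 12.
So F = 12, E = 5·12/2 = 30, V = 5·12/3 = 20.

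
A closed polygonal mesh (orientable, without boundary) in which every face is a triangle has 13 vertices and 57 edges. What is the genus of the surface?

4

Every face is a triangle and each edge borders two faces, so 3F = 2·57, giving F = 38.
χ = V − E + F = 13 − 57 + 38 = -6.
For a closed orientable surface χ = 2 − 2g, so g = (2 − (-6))/2 = 4.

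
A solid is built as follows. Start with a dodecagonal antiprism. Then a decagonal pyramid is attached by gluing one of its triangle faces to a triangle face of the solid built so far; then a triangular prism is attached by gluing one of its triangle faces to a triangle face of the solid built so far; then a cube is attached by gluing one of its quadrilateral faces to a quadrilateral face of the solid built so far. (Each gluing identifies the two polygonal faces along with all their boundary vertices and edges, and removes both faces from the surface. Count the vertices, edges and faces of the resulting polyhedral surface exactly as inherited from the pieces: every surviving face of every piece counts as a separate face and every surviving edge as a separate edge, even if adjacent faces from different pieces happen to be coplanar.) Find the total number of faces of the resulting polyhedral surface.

42

A dodecagonal antiprism: V=24, E=48, F=26.
Attach a decagonal pyramid (V=11, E=20, F=11) along a 3-gon: merge 3 vertices and 3 edges, delete both glued faces → V=32, E=65, F=35.
Attach a triangular prism (V=6, E=9, F=5) along a 3-gon: merge 3 vertices and 3 edges, delete both glued faces → V=35, E=71, F=38.
Attach a cube (V=8, E=12, F=6) along a 4-gon: merge 4 vertices and 4 edges, delete both glued faces → V=39, E=79, F=42.
Check: V − E + F = 39 − 79 + 42 = 2.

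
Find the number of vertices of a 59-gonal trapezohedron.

120

The n-trapezohedron (dual of the n-antiprism) has V = 2·59 + 2 = 120, E = 4·59 = 236, F = 2·59 = 118.
Check: V − E + F = 120 − 236 + 118 = 2.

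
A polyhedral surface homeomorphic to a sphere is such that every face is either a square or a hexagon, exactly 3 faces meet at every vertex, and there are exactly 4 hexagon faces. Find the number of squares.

Let x be the number of squares; then F = 4 + x.
Edge–face incidences: 2E = 6·4 + 4·x = 24 + 4x.
Every vertex has degree 3, so 3V = 2E.
Euler: V − E + F = 2 ⇒ (2E)/3 − E + (4 + x) = 2.
Multiply by 6: 2·(2E) − 3·(2E) + 6·(4 + x) = 12, i.e. 24 + 6x − (24 + 4x) = 12.
Collecting terms: 2x = 12, so x = 6.
Then 2E = 24 + 4·6 = 48, so E = 24, V = 2E/3 = 16, F = 4 + 6 = 10.

6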